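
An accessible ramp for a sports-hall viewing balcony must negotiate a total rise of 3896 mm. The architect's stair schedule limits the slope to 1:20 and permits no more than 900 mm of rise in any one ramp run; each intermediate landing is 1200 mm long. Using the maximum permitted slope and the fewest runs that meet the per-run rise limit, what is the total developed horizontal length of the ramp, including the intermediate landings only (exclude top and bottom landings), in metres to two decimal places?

82.72 m

3896 / 900 = 4.329 → round up to 5 ramp runs. That means 4 intermediate landings.
Horizontal run for 3896 mm of rise at 1:20 is 3896 × 20 = 77920 mm.
4 intermediate landings contribute 4 × 1200 = 4800 mm.
Total developed length = 77920 + 4800 = 82720 mm.
= 82.72 m.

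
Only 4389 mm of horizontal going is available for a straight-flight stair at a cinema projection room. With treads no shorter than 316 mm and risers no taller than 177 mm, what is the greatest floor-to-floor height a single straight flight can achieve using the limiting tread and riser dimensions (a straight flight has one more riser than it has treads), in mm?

2478 mm

Treads that fit: ⌊4389 / 316⌋ = 13.
Risers = treads + 1 = 14.
Maximum height = 14 × 177 = 2478 mm.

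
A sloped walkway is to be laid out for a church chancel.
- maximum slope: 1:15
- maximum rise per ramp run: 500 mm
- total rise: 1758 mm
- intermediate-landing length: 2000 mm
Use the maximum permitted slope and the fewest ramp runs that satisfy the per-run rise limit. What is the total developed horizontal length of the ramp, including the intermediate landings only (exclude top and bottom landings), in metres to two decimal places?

1758 / 500 = 3.52, so 4 ramp runs are needed. That means 3 intermediate landings.
Ramp run (horizontal) at 1:15: 1758 × 15 = 26370 mm.
Intermediate landings: 3 × 2000 = 6000 mm.
Total developed length = 26370 + 6000 = 32370 mm.
= 32.37 m.

32.37 m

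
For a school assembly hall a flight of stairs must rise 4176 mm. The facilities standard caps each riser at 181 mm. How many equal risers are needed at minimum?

24 risers

4176 / 181 = 23.07, so 24 risers are needed.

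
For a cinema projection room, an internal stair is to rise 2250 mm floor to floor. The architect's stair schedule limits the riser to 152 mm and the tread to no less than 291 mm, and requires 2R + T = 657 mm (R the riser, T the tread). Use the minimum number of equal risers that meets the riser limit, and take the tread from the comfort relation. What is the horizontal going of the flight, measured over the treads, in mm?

2250 / 152 = 14.80, so 15 risers are needed.
Each riser is 2250/15 = 150 mm (≤ 152 mm).
Tread T = 657 − 2 × 150 = 357 mm (≥ 291 mm).
Going = (15 − 1) × 357 = 4998 mm.

4998 mm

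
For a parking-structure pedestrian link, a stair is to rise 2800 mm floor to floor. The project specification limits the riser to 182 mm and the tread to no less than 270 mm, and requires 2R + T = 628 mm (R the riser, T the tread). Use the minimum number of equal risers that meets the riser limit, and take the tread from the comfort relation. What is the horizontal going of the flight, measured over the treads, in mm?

⌈2800/182⌉ = 16 risers.
Each riser is 2800/16 = 175 mm (≤ 182 mm).
T = 628 − 2·175 = 278 mm, which satisfies the 270 mm minimum.
Treads = 16 − 1 = 15; going = 15 × 278 = 4170 mm.

4170 mm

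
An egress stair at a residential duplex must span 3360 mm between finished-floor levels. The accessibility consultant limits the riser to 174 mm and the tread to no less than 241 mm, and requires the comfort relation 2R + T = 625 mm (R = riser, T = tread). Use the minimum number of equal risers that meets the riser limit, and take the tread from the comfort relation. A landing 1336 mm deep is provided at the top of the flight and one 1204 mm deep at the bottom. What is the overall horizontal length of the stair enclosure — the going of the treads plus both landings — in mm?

8031 mm

At most 174 each: 3360/174 = 19.31, giving 20 risers.
R = 3360 ÷ 20 = 168 mm.
Tread T = 625 − 2 × 168 = 289 mm (≥ 241 mm).
20 risers give 19 treads; going = 19 × 289 = 5491 mm.
Add landings: 5491 + 1336 + 1204 = 8031 mm.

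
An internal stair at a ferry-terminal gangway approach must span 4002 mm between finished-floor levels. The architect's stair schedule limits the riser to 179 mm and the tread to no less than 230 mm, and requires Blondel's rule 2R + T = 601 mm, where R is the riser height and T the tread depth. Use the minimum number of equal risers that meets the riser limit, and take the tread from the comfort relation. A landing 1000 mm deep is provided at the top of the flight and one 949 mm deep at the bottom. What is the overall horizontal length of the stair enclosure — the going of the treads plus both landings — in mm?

7515 mm

4002 / 179 = 22.358 → round up to 23 risers.
R = 4002 ÷ 23 = 174 mm.
From 2R + T = 601: T = 601 − 348 = 253 mm.
Going = (23 − 1) × 253 = 5566 mm.
Add landings: 5566 + 1000 + 949 = 7515 mm.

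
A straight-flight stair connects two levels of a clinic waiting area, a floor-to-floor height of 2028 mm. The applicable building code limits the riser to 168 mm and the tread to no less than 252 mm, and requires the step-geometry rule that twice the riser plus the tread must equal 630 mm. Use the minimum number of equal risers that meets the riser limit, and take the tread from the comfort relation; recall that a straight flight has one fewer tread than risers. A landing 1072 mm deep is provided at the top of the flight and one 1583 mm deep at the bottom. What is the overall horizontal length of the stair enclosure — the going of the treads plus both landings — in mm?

6471 mm

2028 / 168 = 12.07, so 13 risers are needed.
Each riser is 2028/13 = 156 mm (≤ 168 mm).
From 2R + T = 630: T = 630 − 312 = 318 mm.
13 risers give 12 treads; going = 12 × 318 = 3816 mm.
Enclosure = 3816 + 1072 + 1583 = 6471 mm.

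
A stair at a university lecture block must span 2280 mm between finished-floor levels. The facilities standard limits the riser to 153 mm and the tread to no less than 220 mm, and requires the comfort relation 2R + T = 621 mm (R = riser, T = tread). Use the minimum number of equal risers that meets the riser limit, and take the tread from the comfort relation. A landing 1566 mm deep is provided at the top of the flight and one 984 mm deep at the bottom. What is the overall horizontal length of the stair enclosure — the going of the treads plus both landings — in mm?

6988 mm

At most 153 each: 2280/153 = 14.90, giving 15 risers.
Riser R = 2280 / 15 = 152 mm, within the 153 mm limit.
Tread T = 621 − 2 × 152 = 317 mm (≥ 220 mm).
Treads = 15 − 1 = 14; going = 14 × 317 = 4438 mm.
Add landings: 4438 + 1566 + 984 = 6988 mm.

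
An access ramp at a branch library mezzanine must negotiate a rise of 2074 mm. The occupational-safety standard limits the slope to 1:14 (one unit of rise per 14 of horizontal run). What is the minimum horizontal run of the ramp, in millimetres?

29036 mm

At 1:14 the run is 14 × 2074 = 29036 mm.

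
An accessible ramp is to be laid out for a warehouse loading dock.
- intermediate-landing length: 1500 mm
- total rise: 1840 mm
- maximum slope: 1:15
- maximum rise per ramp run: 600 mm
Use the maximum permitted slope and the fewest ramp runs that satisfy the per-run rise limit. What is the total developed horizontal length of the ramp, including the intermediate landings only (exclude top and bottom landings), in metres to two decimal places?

32.10 m

⌈1840/600⌉ = 4 ramp runs. That means 3 intermediate landings.
Ramp run (horizontal) at 1:15: 1840 × 15 = 27600 mm.
3 intermediate landings contribute 3 × 1500 = 4500 mm.
Developed length = 27600 + 4500 = 32100 mm.
= 32.10 m.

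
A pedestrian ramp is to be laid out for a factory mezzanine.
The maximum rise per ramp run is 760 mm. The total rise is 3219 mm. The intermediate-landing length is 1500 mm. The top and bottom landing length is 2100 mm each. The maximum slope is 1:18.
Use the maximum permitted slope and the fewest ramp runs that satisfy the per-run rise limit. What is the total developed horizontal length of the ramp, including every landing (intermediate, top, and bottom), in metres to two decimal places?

3219 / 760 = 4.24, so 5 ramp runs are needed. That means 4 intermediate landings.
Horizontal run for 3219 mm of rise at 1:18 is 3219 × 18 = 57942 mm.
Intermediate landings: 4 × 1500 = 6000 mm.
Top and bottom landings: 2 × 2100 = 4200 mm.
Total = 57942 + 6000 + 4200 = 68142 mm.
= 68.14 m.

68.14 m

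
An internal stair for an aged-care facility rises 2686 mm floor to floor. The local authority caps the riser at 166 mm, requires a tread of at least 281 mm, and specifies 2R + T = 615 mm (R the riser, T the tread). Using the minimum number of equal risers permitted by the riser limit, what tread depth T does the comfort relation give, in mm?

299 mm

2686 / 166 = 16.18, so 17 risers are needed.
Riser R = 2686 / 17 = 158 mm, within the 166 mm limit.
From 2R + T = 615: T = 615 − 316 = 299 mm.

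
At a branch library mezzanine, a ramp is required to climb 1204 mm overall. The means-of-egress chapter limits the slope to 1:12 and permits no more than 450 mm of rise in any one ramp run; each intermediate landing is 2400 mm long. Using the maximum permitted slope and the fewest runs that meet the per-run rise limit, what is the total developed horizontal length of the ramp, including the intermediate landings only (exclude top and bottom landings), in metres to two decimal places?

At most 450 each: 1204/450 = 2.68, giving 3 ramp runs. That means 2 intermediate landings.
Ramp run (horizontal) at 1:12: 1204 × 12 = 14448 mm.
2 intermediate landings contribute 2 × 2400 = 4800 mm.
Total developed length = 14448 + 4800 = 19248 mm.
= 19.25 m.

19.25 m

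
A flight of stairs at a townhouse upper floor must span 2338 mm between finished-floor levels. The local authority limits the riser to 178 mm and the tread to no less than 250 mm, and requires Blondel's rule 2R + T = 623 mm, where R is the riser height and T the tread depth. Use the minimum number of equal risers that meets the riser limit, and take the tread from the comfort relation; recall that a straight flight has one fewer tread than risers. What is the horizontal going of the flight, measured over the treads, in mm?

At most 178 each: 2338/178 = 13.13, giving 14 risers.
Each riser is 2338/14 = 167 mm (≤ 178 mm).
Tread T = 623 − 2 × 167 = 289 mm (≥ 250 mm).
Going = (14 − 1) × 289 = 3757 mm.

3757 mm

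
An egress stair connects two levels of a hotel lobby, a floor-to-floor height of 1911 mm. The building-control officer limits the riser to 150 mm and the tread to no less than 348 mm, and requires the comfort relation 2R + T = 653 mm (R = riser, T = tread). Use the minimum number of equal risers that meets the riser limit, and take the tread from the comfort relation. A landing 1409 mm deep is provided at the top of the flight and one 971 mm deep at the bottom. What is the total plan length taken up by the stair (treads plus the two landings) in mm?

1911 / 150 = 12.740 → round up to 13 risers.
R = 1911 ÷ 13 = 147 mm.
From 2R + T = 653: T = 653 − 294 = 359 mm.
Going = (13 − 1) × 359 = 4308 mm.
Add landings: 4308 + 1409 + 971 = 6688 mm.

6688 mm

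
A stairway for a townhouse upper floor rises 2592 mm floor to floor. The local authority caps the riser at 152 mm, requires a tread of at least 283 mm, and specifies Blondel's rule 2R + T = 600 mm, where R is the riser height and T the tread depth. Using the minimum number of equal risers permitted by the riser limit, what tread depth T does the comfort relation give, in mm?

⌈2592/152⌉ = 18 risers.
Riser R = 2592 / 18 = 144 mm, within the 152 mm limit.
From 2R + T = 600: T = 600 − 288 = 312 mm.

312 mm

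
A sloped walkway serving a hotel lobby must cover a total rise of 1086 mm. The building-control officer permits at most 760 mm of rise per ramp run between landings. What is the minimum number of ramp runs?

2 runs

At most 760 each: 1086/760 = 1.43, giving 2 ramp runs.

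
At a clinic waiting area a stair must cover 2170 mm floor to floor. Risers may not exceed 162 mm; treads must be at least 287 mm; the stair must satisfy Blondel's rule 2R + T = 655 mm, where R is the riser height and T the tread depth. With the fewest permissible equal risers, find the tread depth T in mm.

345 mm

2170 / 162 = 13.40, so 14 risers are needed.
Each riser is 2170/14 = 155 mm (≤ 162 mm).
Tread T = 655 − 2 × 155 = 345 mm (≥ 287 mm).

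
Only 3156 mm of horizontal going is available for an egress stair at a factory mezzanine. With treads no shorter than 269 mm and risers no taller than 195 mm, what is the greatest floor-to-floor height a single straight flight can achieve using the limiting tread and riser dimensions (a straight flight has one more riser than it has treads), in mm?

Treads that fit: ⌊3156 / 269⌋ = 11.
Risers = treads + 1 = 12.
Maximum height = 12 × 195 = 2340 mm.

2340 mm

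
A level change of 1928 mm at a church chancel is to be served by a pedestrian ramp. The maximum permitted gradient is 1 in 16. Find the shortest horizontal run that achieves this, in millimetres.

30848 mm

At 1:16 the run is 16 × 1928 = 30848 mm.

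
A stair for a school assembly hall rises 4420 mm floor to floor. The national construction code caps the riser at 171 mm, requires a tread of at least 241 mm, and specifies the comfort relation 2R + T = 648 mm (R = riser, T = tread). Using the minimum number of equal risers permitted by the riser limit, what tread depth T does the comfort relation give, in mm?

308 mm

4420 / 171 = 25.848 → round up to 26 risers.
Riser R = 4420 / 26 = 170 mm, within the 171 mm limit.
T = 648 − 2·170 = 308 mm, which satisfies the 241 mm minimum.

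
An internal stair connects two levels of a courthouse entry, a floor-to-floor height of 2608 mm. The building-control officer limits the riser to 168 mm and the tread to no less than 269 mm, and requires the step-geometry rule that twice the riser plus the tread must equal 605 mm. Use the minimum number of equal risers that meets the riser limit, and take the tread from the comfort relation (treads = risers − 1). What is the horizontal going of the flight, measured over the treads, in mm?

2608 / 168 = 15.524 → round up to 16 risers.
Riser R = 2608 / 16 = 163 mm, within the 168 mm limit.
From 2R + T = 605: T = 605 − 326 = 279 mm.
16 risers give 15 treads; going = 15 × 279 = 4185 mm.

4185 mm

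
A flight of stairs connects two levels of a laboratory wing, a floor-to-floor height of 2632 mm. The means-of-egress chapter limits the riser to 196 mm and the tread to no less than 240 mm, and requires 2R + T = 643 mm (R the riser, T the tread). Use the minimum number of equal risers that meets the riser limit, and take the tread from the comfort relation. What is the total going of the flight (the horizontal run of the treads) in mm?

⌈2632/196⌉ = 14 risers.
Each riser is 2632/14 = 188 mm (≤ 196 mm).
Tread T = 643 − 2 × 188 = 267 mm (≥ 240 mm).
Treads = 14 − 1 = 13; going = 13 × 267 = 3471 mm.

3471 mm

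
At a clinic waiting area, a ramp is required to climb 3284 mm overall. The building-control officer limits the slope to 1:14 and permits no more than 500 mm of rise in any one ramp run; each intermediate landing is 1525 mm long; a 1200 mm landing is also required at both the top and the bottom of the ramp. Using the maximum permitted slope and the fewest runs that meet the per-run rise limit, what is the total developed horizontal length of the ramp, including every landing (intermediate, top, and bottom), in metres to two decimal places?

3284 / 500 = 6.57, so 7 ramp runs are needed. That means 6 intermediate landings.
Horizontal run for 3284 mm of rise at 1:14 is 3284 × 14 = 45976 mm.
6 intermediate landings contribute 6 × 1525 = 9150 mm.
Top and bottom landings: 2 × 1200 = 2400 mm.
Total = 45976 + 9150 + 2400 = 57526 mm.
= 57.53 m.

57.53 m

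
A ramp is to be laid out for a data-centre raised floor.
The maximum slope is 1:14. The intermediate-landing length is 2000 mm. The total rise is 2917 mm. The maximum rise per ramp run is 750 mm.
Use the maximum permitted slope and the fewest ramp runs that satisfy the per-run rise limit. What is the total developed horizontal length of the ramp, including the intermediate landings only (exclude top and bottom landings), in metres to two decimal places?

46.84 m

2917 / 750 = 3.89, so 4 ramp runs are needed. That means 3 intermediate landings.
Ramp run (horizontal) at 1:14: 2917 × 14 = 40838 mm.
Intermediate landings: 3 × 2000 = 6000 mm.
Developed length = 40838 + 6000 = 46838 mm.
= 46.84 m.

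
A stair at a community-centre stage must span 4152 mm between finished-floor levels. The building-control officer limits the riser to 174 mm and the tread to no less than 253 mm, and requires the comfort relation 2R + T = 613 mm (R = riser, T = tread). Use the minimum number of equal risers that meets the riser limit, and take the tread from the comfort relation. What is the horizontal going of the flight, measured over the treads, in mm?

6141 mm

4152 / 174 = 23.862 → round up to 24 risers.
R = 4152 ÷ 24 = 173 mm.
T = 613 − 2·173 = 267 mm, which satisfies the 253 mm minimum.
24 risers give 23 treads; going = 23 × 267 = 6141 mm.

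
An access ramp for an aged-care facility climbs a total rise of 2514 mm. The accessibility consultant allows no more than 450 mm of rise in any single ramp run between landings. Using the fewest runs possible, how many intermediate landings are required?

5 intermediate landings

2514 / 450 = 5.59, so 6 ramp runs are needed.
6 runs are separated by 5 intermediate landings.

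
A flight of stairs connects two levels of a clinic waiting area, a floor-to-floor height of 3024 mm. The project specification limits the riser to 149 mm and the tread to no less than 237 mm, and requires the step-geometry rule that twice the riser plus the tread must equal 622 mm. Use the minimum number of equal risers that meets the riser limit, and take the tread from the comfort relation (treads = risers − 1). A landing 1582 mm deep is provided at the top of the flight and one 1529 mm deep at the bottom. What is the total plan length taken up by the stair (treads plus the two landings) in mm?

9791 mm

At most 149 each: 3024/149 = 20.30, giving 21 risers.
Each riser is 3024/21 = 144 mm (≤ 149 mm).
T = 622 − 2·144 = 334 mm, which satisfies the 237 mm minimum.
21 risers give 20 treads; going = 20 × 334 = 6680 mm.
Enclosure = 6680 + 1582 + 1529 = 9791 mm.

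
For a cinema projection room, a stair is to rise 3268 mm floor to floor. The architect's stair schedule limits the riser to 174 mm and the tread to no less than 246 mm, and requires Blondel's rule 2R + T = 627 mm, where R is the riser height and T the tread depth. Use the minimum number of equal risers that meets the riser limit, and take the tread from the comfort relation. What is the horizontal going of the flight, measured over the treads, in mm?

5094 mm

⌈3268/174⌉ = 19 risers.
R = 3268 ÷ 19 = 172 mm.
Tread T = 627 − 2 × 172 = 283 mm (≥ 246 mm).
19 risers give 18 treads; going = 18 × 283 = 5094 mm.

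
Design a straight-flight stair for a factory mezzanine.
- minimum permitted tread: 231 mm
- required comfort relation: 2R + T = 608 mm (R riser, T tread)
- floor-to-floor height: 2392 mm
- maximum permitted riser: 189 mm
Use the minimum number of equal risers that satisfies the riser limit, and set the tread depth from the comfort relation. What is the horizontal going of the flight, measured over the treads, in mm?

At most 189 each: 2392/189 = 12.66, giving 13 risers.
Each riser is 2392/13 = 184 mm (≤ 189 mm).
From 2R + T = 608: T = 608 − 368 = 240 mm.
Going = (13 − 1) × 240 = 2880 mm.

2880 mm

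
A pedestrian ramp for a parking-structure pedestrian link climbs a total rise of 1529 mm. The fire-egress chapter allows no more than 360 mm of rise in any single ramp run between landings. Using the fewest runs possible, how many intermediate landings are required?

1529 / 360 = 4.25, so 5 ramp runs are needed.
5 runs are separated by 4 intermediate landings.

4 intermediate landings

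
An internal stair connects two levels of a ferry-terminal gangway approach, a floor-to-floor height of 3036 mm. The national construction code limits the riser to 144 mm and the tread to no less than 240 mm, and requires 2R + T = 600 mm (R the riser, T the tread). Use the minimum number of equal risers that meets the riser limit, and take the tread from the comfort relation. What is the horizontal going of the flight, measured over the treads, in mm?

6804 mm

3036 / 144 = 21.08, so 22 risers are needed.
R = 3036 ÷ 22 = 138 mm.
T = 600 − 2·138 = 324 mm, which satisfies the 240 mm minimum.
Going = (22 − 1) × 324 = 6804 mm.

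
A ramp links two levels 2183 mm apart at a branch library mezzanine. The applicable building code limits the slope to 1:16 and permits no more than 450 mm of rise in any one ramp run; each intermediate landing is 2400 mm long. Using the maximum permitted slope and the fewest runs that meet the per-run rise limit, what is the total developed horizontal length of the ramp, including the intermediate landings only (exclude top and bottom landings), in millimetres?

44528 mm

At most 450 each: 2183/450 = 4.85, giving 5 ramp runs. That means 4 intermediate landings.
Ramp run (horizontal) at 1:16: 2183 × 16 = 34928 mm.
Intermediate landings: 4 × 2400 = 9600 mm.
Developed length = 34928 + 9600 = 44528 mm.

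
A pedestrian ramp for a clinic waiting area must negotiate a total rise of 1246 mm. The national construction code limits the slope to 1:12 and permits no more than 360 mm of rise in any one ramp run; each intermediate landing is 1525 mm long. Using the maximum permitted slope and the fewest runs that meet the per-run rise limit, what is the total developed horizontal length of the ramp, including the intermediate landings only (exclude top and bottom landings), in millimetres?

⌈1246/360⌉ = 4 ramp runs. That means 3 intermediate landings.
Horizontal run for 1246 mm of rise at 1:12 is 1246 × 12 = 14952 mm.
Intermediate landings: 3 × 1525 = 4575 mm.
Developed length = 14952 + 4575 = 19527 mm.

19527 mm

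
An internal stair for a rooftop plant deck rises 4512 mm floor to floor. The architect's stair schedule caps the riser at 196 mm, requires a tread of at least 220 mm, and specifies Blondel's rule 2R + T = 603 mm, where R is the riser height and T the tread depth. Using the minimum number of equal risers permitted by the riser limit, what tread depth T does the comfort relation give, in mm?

⌈4512/196⌉ = 24 risers.
Riser R = 4512 / 24 = 188 mm, within the 196 mm limit.
T = 603 − 2·188 = 227 mm, which satisfies the 220 mm minimum.

227 mm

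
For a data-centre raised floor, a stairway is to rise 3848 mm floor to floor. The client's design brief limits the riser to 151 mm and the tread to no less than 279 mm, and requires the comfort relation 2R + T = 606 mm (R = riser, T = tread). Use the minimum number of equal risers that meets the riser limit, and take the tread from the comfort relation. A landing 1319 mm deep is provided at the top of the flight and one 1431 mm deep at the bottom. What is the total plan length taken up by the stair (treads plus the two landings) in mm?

⌈3848/151⌉ = 26 risers.
Each riser is 3848/26 = 148 mm (≤ 151 mm).
From 2R + T = 606: T = 606 − 296 = 310 mm.
Treads = 26 − 1 = 25; going = 25 × 310 = 7750 mm.
Add landings: 7750 + 1319 + 1431 = 10500 mm.

10500 mm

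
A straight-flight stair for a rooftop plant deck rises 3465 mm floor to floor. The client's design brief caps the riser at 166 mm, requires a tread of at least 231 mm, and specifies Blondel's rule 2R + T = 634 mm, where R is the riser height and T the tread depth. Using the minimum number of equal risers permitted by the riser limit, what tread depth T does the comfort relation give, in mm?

304 mm

⌈3465/166⌉ = 21 risers.
R = 3465 ÷ 21 = 165 mm.
Tread T = 634 − 2 × 165 = 304 mm (≥ 231 mm).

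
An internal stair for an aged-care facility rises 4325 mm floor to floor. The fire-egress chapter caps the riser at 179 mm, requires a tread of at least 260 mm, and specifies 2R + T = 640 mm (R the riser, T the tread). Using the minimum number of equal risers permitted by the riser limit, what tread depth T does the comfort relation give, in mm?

294 mm

⌈4325/179⌉ = 25 risers.
Each riser is 4325/25 = 173 mm (≤ 179 mm).
From 2R + T = 640: T = 640 − 346 = 294 mm.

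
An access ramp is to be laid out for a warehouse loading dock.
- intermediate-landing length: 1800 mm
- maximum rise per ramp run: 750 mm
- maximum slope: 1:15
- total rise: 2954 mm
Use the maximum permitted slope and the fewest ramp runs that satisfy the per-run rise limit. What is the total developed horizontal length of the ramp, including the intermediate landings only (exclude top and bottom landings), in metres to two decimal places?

⌈2954/750⌉ = 4 ramp runs. That means 3 intermediate landings.
Ramp run (horizontal) at 1:15: 2954 × 15 = 44310 mm.
3 intermediate landings contribute 3 × 1800 = 5400 mm.
Developed length = 44310 + 5400 = 49710 mm.
= 49.71 m.

49.71 m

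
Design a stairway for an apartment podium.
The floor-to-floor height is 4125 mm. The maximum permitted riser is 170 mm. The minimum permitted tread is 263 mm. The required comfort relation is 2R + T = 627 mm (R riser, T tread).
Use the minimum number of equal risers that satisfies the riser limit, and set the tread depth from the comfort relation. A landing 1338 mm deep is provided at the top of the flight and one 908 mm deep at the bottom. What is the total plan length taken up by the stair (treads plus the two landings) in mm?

9374 mm

4125 / 170 = 24.265 → round up to 25 risers.
R = 4125 ÷ 25 = 165 mm.
From 2R + T = 627: T = 627 − 330 = 297 mm.
Treads = 25 − 1 = 24; going = 24 × 297 = 7128 mm.
Enclosure = 7128 + 1338 + 908 = 9374 mm.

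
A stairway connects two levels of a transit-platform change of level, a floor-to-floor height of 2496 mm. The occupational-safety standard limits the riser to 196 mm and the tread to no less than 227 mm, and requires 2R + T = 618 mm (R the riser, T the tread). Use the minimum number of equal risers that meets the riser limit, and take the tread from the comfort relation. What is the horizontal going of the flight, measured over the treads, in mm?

2808 mm

At most 196 each: 2496/196 = 12.73, giving 13 risers.
R = 2496 ÷ 13 = 192 mm.
T = 618 − 2·192 = 234 mm, which satisfies the 227 mm minimum.
Treads = 13 − 1 = 12; going = 12 × 234 = 2808 mm.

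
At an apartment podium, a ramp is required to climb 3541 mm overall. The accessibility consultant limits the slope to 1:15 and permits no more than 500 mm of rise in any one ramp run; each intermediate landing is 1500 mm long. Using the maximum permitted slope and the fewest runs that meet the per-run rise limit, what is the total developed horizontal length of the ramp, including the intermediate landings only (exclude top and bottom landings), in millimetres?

63615 mm

3541 / 500 = 7.082 → round up to 8 ramp runs. That means 7 intermediate landings.
Ramp run (horizontal) at 1:15: 3541 × 15 = 53115 mm.
Intermediate landings: 7 × 1500 = 10500 mm.
Developed length = 53115 + 10500 = 63615 mm.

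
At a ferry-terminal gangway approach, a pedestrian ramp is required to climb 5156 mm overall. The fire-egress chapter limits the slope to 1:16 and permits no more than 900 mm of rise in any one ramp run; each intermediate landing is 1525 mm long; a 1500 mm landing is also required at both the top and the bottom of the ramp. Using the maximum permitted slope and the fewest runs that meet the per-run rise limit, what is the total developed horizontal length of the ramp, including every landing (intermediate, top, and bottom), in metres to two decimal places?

93.12 m

At most 900 each: 5156/900 = 5.73, giving 6 ramp runs. That means 5 intermediate landings.
Ramp run (horizontal) at 1:16: 5156 × 16 = 82496 mm.
5 intermediate landings contribute 5 × 1525 = 7625 mm.
Top and bottom landings: 2 × 1500 = 3000 mm.
Total = 82496 + 7625 + 3000 = 93121 mm.
= 93.12 m.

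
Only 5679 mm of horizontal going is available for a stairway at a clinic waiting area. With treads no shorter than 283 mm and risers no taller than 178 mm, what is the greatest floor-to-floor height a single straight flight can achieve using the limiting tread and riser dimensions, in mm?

3738 mm

Treads that fit: ⌊5679 / 283⌋ = 20.
Risers = treads + 1 = 21.
Maximum height = 21 × 178 = 3738 mm.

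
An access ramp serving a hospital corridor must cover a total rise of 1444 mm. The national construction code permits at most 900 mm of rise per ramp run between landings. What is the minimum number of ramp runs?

⌈1444/900⌉ = 2 ramp runs.

2 runs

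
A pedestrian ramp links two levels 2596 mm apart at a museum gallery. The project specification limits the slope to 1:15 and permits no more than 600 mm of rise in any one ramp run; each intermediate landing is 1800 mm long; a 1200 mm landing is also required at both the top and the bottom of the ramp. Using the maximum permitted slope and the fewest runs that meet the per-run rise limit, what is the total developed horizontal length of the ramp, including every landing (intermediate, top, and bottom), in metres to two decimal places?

At most 600 each: 2596/600 = 4.33, giving 5 ramp runs. That means 4 intermediate landings.
Horizontal run for 2596 mm of rise at 1:15 is 2596 × 15 = 38940 mm.
Intermediate landings: 4 × 1800 = 7200 mm.
Top and bottom landings: 2 × 1200 = 2400 mm.
Total = 38940 + 7200 + 2400 = 48540 mm.
= 48.54 m.

48.54 m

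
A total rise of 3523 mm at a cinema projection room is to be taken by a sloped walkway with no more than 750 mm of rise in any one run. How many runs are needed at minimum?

5 runs

3523 / 750 = 4.70, so 5 ramp runs are needed.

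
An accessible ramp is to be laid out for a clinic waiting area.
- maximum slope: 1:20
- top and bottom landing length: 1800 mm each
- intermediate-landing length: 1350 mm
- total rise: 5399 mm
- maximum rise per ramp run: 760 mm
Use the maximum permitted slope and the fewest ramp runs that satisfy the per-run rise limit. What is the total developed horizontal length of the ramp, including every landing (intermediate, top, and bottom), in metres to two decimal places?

5399 / 760 = 7.10, so 8 ramp runs are needed. That means 7 intermediate landings.
Horizontal run for 5399 mm of rise at 1:20 is 5399 × 20 = 107980 mm.
Intermediate landings: 7 × 1350 = 9450 mm.
Top and bottom landings: 2 × 1800 = 3600 mm.
Total = 107980 + 9450 + 3600 = 121030 mm.
= 121.03 m.

121.03 m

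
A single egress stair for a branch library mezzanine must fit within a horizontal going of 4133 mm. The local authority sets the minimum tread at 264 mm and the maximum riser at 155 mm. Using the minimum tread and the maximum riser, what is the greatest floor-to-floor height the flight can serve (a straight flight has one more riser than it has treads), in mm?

2480 mm

4133 / 264 = 15.66, so 15 treads fit.
Risers = treads + 1 = 16.
Maximum height = 16 × 155 = 2480 mm.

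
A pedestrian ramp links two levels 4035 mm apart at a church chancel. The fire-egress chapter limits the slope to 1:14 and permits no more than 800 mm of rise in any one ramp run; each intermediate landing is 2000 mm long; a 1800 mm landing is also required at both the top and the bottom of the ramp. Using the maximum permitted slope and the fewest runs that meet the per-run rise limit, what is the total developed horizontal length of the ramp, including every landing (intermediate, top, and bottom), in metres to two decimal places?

70.09 m

At most 800 each: 4035/800 = 5.04, giving 6 ramp runs. That means 5 intermediate landings.
Horizontal run for 4035 mm of rise at 1:14 is 4035 × 14 = 56490 mm.
Intermediate landings: 5 × 2000 = 10000 mm.
Top and bottom landings: 2 × 1800 = 3600 mm.
Total = 56490 + 10000 + 3600 = 70090 mm.
= 70.09 m.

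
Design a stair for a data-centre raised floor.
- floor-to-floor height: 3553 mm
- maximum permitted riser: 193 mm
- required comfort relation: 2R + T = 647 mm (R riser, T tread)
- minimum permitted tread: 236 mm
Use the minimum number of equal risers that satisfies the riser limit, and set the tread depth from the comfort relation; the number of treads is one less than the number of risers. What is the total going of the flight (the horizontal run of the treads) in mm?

4914 mm

3553 / 193 = 18.409 → round up to 19 risers.
Riser R = 3553 / 19 = 187 mm, within the 193 mm limit.
T = 647 − 2·187 = 273 mm, which satisfies the 236 mm minimum.
Treads = 19 − 1 = 18; going = 18 × 273 = 4914 mm.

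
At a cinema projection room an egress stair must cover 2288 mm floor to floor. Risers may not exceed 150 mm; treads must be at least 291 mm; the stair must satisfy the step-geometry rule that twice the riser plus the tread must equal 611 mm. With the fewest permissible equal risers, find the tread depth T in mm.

325 mm

2288 / 150 = 15.253 → round up to 16 risers.
R = 2288 ÷ 16 = 143 mm.
T = 611 − 2·143 = 325 mm, which satisfies the 291 mm minimum.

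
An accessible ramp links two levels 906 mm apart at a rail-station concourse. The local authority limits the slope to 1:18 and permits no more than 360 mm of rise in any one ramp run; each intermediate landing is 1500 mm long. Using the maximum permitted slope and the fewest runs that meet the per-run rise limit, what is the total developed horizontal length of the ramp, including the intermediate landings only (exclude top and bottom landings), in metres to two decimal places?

⌈906/360⌉ = 3 ramp runs. That means 2 intermediate landings.
Horizontal run for 906 mm of rise at 1:18 is 906 × 18 = 16308 mm.
2 intermediate landings contribute 2 × 1500 = 3000 mm.
Total developed length = 16308 + 3000 = 19308 mm.
= 19.31 m.

19.31 m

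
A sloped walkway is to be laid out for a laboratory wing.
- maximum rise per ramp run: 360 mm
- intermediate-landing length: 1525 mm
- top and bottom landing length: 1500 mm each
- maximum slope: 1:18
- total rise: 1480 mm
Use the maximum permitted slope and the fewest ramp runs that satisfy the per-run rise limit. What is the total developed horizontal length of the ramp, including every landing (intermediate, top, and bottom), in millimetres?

At most 360 each: 1480/360 = 4.11, giving 5 ramp runs. That means 4 intermediate landings.
Horizontal run for 1480 mm of rise at 1:18 is 1480 × 18 = 26640 mm.
4 intermediate landings contribute 4 × 1525 = 6100 mm.
Top and bottom landings: 2 × 1500 = 3000 mm.
Total = 26640 + 6100 + 3000 = 35740 mm.

35740 mm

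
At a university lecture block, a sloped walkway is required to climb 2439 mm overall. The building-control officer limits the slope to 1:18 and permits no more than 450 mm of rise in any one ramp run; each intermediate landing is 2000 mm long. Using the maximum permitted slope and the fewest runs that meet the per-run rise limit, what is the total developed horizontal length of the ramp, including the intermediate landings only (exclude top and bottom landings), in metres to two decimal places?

At most 450 each: 2439/450 = 5.42, giving 6 ramp runs. That means 5 intermediate landings.
Horizontal run for 2439 mm of rise at 1:18 is 2439 × 18 = 43902 mm.
Intermediate landings: 5 × 2000 = 10000 mm.
Total developed length = 43902 + 10000 = 53902 mm.
= 53.90 m.

53.90 m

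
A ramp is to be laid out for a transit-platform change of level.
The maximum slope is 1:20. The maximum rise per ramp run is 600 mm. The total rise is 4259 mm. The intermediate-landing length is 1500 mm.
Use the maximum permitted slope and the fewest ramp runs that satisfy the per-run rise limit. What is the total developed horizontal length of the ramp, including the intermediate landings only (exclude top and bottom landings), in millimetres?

95680 mm

4259 / 600 = 7.098 → round up to 8 ramp runs. That means 7 intermediate landings.
Horizontal run for 4259 mm of rise at 1:20 is 4259 × 20 = 85180 mm.
Intermediate landings: 7 × 1500 = 10500 mm.
Total developed length = 85180 + 10500 = 95680 mm.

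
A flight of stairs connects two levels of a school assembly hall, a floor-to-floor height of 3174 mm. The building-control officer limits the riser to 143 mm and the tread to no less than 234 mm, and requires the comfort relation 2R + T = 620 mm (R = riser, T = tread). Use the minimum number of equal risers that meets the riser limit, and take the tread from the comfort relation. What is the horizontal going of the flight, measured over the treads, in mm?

7568 mm

3174 / 143 = 22.20, so 23 risers are needed.
Each riser is 3174/23 = 138 mm (≤ 143 mm).
From 2R + T = 620: T = 620 − 276 = 344 mm.
Going = (23 − 1) × 344 = 7568 mm.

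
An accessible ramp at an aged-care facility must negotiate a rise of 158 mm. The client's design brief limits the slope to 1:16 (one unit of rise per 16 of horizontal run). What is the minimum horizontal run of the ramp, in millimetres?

2528 mm

At 1:16 the run is 16 × 158 = 2528 mm.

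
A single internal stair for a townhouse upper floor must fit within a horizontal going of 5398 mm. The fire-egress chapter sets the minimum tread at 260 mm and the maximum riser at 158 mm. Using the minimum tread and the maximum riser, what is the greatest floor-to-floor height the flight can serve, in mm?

Treads that fit: ⌊5398 / 260⌋ = 20.
Risers = treads + 1 = 21.
Maximum height = 21 × 158 = 3318 mm.

3318 mm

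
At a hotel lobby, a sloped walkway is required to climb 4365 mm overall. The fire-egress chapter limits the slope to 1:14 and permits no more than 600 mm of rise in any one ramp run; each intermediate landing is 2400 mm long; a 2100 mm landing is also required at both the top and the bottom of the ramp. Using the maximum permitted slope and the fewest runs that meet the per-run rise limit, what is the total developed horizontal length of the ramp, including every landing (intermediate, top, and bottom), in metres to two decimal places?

4365 / 600 = 7.28, so 8 ramp runs are needed. That means 7 intermediate landings.
Ramp run (horizontal) at 1:14: 4365 × 14 = 61110 mm.
7 intermediate landings contribute 7 × 2400 = 16800 mm.
Top and bottom landings: 2 × 2100 = 4200 mm.
Total = 61110 + 16800 + 4200 = 82110 mm.
= 82.11 m.

82.11 m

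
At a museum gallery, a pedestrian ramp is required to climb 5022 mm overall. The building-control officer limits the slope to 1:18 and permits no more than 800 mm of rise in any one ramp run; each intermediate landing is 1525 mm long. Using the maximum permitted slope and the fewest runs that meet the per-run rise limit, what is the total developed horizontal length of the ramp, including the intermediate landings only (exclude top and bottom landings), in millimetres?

99546 mm

5022 / 800 = 6.277 → round up to 7 ramp runs. That means 6 intermediate landings.
Horizontal run for 5022 mm of rise at 1:18 is 5022 × 18 = 90396 mm.
Intermediate landings: 6 × 1525 = 9150 mm.
Developed length = 90396 + 9150 = 99546 mm.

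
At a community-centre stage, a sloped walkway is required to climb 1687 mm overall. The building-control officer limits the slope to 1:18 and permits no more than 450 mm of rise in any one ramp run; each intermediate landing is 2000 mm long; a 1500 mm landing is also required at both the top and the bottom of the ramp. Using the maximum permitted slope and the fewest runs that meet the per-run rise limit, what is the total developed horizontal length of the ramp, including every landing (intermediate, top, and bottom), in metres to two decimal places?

39.37 m

At most 450 each: 1687/450 = 3.75, giving 4 ramp runs. That means 3 intermediate landings.
Horizontal run for 1687 mm of rise at 1:18 is 1687 × 18 = 30366 mm.
3 intermediate landings contribute 3 × 2000 = 6000 mm.
Top and bottom landings: 2 × 1500 = 3000 mm.
Total = 30366 + 6000 + 3000 = 39366 mm.
= 39.37 m.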